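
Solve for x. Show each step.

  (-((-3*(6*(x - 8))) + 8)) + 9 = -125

Step 1. [(-((-3*(6*(x - 8))) + 8)) + 9 = -125] the outer +9 inverts by subtracting 9, so sub: -((-3*(6*(x - 8))) + 8) = -134.
Step 2. [-((-3*(6*(x - 8))) + 8) = -134] LHS negated; negate both sides ⇒ neg: (-3*(6*(x - 8))) + 8 = 134.
Step 3. [(-3*(6*(x - 8))) + 8 = 134] 8 comes off first (subtract 8). So sub: -3*(6*(x - 8)) = 126.
Step 4. [-3*(6*(x - 8)) = 126] -3·(inner) — divide through by -3, so div: 6*(x - 8) = -42.
Step 5. [6*(x - 8) = -42] divide by the outer 6. So div: x - 8 = -7.
Step 6. [x - 8 = -7] peel the -8: add 8 from each side. So sub: x = 1.

Answer: x ∈ {1}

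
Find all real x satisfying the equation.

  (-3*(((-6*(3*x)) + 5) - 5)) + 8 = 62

Step 1. [(-3*(((-6*(3*x)) + 5) - 5)) + 8 = 62] +8 is outermost — subtract 8 both sides, so sub: -3*(((-6*(3*x)) + 5) - 5) = 54.
Step 2. [-3*(((-6*(3*x)) + 5) - 5) = 54] LHS = -3·(…); ÷-3 both sides ⇒ div: ((-6*(3*x)) + 5) - 5 = -18.
Step 3. [((-6*(3*x)) + 5) - 5 = -18] peel the -5: add 5 from each side ⇒ sub: (-6*(3*x)) + 5 = -13.
Step 4. [(-6*(3*x)) + 5 = -13] 5 comes off first (subtract 5) ⇒ sub: -6*(3*x) = -18.
Step 5. [-6*(3*x) = -18] leading coefficient -6: divide by -6 ⇒ div: 3*x = 3.
Step 6. [3*x = 3] leading coefficient 3: divide by 3. So div: x = 1.

Answer: x ∈ {1}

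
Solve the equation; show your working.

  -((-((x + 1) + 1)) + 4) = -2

Step 1. [-((-((x + 1) + 1)) + 4) = -2] LHS negated; negate both sides ⇒ neg: (-((x + 1) + 1)) + 4 = 2.
Step 2. [(-((x + 1) + 1)) + 4 = 2] the outer +4 inverts by subtracting 4 ⇒ sub: -((x + 1) + 1) = -2.
Step 3. [-((x + 1) + 1) = -2] LHS negated; negate both sides ⇒ neg: (x + 1) + 1 = 2.
Step 4. [(x + 1) + 1 = 2] subtract 1: x sits inside (… + 1). So sub: x + 1 = 1.
Step 5. [x + 1 = 1] 1 comes off first (subtract 1), so sub: x = 0.

Answer: x ∈ {0}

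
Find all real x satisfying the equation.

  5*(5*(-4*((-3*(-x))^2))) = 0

Step 1. [5*(5*(-4*((-3*(-x))^2))) = 0] 5·(inner) — divide through by 5. So div: 5*(-4*((-3*(-x))^2)) = 0.
Step 2. [5*(-4*((-3*(-x))^2)) = 0] LHS = 5·(…); ÷5 both sides ⇒ div: -4*((-3*(-x))^2) = 0.
Step 3. [-4*((-3*(-x))^2) = 0] LHS = -4·(…); ÷-4 both sides ⇒ div: (-3*(-x))^2 = 0.
Step 4. [(-3*(-x))^2 = 0] 0 ≥ 0, LHS is (·)² — take ±√ ⇒ sqrt: -3*(-x) = 0.
Step 5. [-3*(-x) = 0] -3·(inner) — divide through by -3 ⇒ div: -x = 0.
Step 6. [-x = 0] leading − — multiply by −1. So neg: x = 0.

Answer: x ∈ {0}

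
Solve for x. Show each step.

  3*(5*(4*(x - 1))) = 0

Step 1. [3*(5*(4*(x - 1))) = 0] leading coefficient 3: divide by 3, so div: 5*(4*(x - 1)) = 0.
Step 2. [5*(4*(x - 1)) = 0] LHS = 5·(…); ÷5 both sides, so div: 4*(x - 1) = 0.
Step 3. [4*(x - 1) = 0] leading coefficient 4: divide by 4. So div: x - 1 = 0.
Step 4. [x - 1 = 0] the outer -1 inverts by adding 1 ⇒ sub: x = 1.

Answer: x ∈ {1}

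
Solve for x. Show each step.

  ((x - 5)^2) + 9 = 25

Step 1. [((x - 5)^2) + 9 = 25] the outer +9 inverts by subtracting 9 ⇒ sub: (x - 5)^2 = 16.
Step 2. [(x - 5)^2 = 16] √ both sides: 16 ≥ 0 gives two branches. So sqrt: x - 5 = 4 or -4.
Step 3. [x - 5 = 4 or -4] -5 is outermost — add 5 both sides ⇒ sub: x = 9 or 1.

Answer: x ∈ {1, 9}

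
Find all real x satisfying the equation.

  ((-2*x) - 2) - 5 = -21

Step 1. [((-2*x) - 2) - 5 = -21] peel the -5: add 5 from each side ⇒ sub: (-2*x) - 2 = -16.
Step 2. [(-2*x) - 2 = -16] -2 is outermost — add 2 both sides, so sub: -2*x = -14.
Step 3. [-2*x = -14] leading coefficient -2: divide by -2 ⇒ div: x = 7.

Answer: x ∈ {7}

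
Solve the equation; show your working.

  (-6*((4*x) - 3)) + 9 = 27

Step 1. [(-6*((4*x) - 3)) + 9 = 27] subtract 9: x sits inside (… + 9), so sub: -6*((4*x) - 3) = 18.
Step 2. [-6*((4*x) - 3) = 18] -6 out front; divide by -6. So div: (4*x) - 3 = -3.
Step 3. [(4*x) - 3 = -3] the outer -3 inverts by adding 3 ⇒ sub: 4*x = 0.
Step 4. [4*x = 0] 4 out front; divide by 4 ⇒ div: x = 0.

Answer: x ∈ {0}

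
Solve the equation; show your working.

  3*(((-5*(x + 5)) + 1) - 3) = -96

Step 1. [3*(((-5*(x + 5)) + 1) - 3) = -96] leading coefficient 3: divide by 3. So div: ((-5*(x + 5)) + 1) - 3 = -32.
Step 2. [((-5*(x + 5)) + 1) - 3 = -32] peel the -3: add 3 from each side. So sub: (-5*(x + 5)) + 1 = -29.
Step 3. [(-5*(x + 5)) + 1 = -29] 1 comes off first (subtract 1). So sub: -5*(x + 5) = -30.
Step 4. [-5*(x + 5) = -30] leading coefficient -5: divide by -5. So div: x + 5 = 6.
Step 5. [x + 5 = 6] the outer +5 inverts by subtracting 5, so sub: x = 1.

Answer: x ∈ {1}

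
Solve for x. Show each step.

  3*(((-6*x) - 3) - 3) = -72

Step 1. [3*(((-6*x) - 3) - 3) = -72] 3·(inner) — divide through by 3 ⇒ div: ((-6*x) - 3) - 3 = -24.
Step 2. [((-6*x) - 3) - 3 = -24] the outer -3 inverts by adding 3. So sub: (-6*x) - 3 = -21.
Step 3. [(-6*x) - 3 = -21] 3 comes off first (add 3), so sub: -6*x = -18.
Step 4. [-6*x = -18] leading coefficient -6: divide by -6. So div: x = 3.

Answer: x ∈ {3}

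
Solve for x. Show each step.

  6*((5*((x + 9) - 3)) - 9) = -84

Step 1. [6*((5*((x + 9) - 3)) - 9) = -84] LHS = 6·(…); ÷6 both sides ⇒ div: (5*((x + 9) - 3)) - 9 = -14.
Step 2. [(5*((x + 9) - 3)) - 9 = -14] -9 is outermost — add 9 both sides. So sub: 5*((x + 9) - 3) = -5.
Step 3. [5*((x + 9) - 3) = -5] LHS = 5·(…); ÷5 both sides, so div: (x + 9) - 3 = -1.
Step 4. [(x + 9) - 3 = -1] the outer -3 inverts by adding 3, so sub: x + 9 = 2.
Step 5. [x + 9 = 2] subtract 9: x sits inside (… + 9), so sub: x = -7.

Answer: x ∈ {-7}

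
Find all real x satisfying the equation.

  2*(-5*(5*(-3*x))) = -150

Step 1. [2*(-5*(5*(-3*x))) = -150] divide by the outer 2. So div: -5*(5*(-3*x)) = -75.
Step 2. [-5*(5*(-3*x)) = -75] LHS = -5·(…); ÷-5 both sides. So div: 5*(-3*x) = 15.
Step 3. [5*(-3*x) = 15] leading coefficient 5: divide by 5 ⇒ div: -3*x = 3.
Step 4. [-3*x = 3] -3 out front; divide by -3, so div: x = -1.

Answer: x ∈ {-1}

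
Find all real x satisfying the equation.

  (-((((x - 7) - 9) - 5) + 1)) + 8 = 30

Step 1. [(-((((x - 7) - 9) - 5) + 1)) + 8 = 30] +8 is outermost — subtract 8 both sides ⇒ sub: -((((x - 7) - 9) - 5) + 1) = 22.
Step 2. [-((((x - 7) - 9) - 5) + 1) = 22] LHS negated; negate both sides ⇒ neg: (((x - 7) - 9) - 5) + 1 = -22.
Step 3. [(((x - 7) - 9) - 5) + 1 = -22] 1 comes off first (subtract 1), so sub: ((x - 7) - 9) - 5 = -23.
Step 4. [((x - 7) - 9) - 5 = -23] 5 comes off first (add 5). So sub: (x - 7) - 9 = -18.
Step 5. [(x - 7) - 9 = -18] peel the -9: add 9 from each side ⇒ sub: x - 7 = -9.
Step 6. [x - 7 = -9] -7 is outermost — add 7 both sides. So sub: x = -2.

Answer: x ∈ {-2}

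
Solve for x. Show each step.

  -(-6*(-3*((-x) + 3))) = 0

Step 1. [-(-6*(-3*((-x) + 3))) = 0] LHS negated; negate both sides ⇒ neg: -6*(-3*((-x) + 3)) = 0.
Step 2. [-6*(-3*((-x) + 3)) = 0] divide by the outer -6, so div: -3*((-x) + 3) = 0.
Step 3. [-3*((-x) + 3) = 0] -3 out front; divide by -3, so div: (-x) + 3 = 0.
Step 4. [(-x) + 3 = 0] peel the +3: subtract 3 from each side. So sub: -x = -3.
Step 5. [-x = -3] leading − — multiply by −1 ⇒ neg: x = 3.

Answer: x ∈ {3}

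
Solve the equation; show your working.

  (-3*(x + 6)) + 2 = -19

Step 1. [(-3*(x + 6)) + 2 = -19] the outer +2 inverts by subtracting 2 ⇒ sub: -3*(x + 6) = -21.
Step 2. [-3*(x + 6) = -21] leading coefficient -3: divide by -3, so div: x + 6 = 7.
Step 3. [x + 6 = 7] peel the +6: subtract 6 from each side, so sub: x = 1.

Answer: x ∈ {1}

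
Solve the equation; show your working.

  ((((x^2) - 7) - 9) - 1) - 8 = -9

Step 1. [((((x^2) - 7) - 9) - 1) - 8 = -9] add 8: x sits inside (… - 8), so sub: (((x^2) - 7) - 9) - 1 = -1.
Step 2. [(((x^2) - 7) - 9) - 1 = -1] peel the -1: add 1 from each side, so sub: ((x^2) - 7) - 9 = 0.
Step 3. [((x^2) - 7) - 9 = 0] peel the -9: add 9 from each side. So sub: (x^2) - 7 = 9.
Step 4. [(x^2) - 7 = 9] add 7: x sits inside (… - 7), so sub: x^2 = 16.
Step 5. [x^2 = 16] √ both sides: 16 ≥ 0 gives two branches. So sqrt: x = 4 or -4.

Answer: x ∈ {-4, 4}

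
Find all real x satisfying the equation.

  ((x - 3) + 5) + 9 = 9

Step 1. [((x - 3) + 5) + 9 = 9] the outer +9 inverts by subtracting 9, so sub: (x - 3) + 5 = 0.
Step 2. [(x - 3) + 5 = 0] subtract 5: x sits inside (… + 5), so sub: x - 3 = -5.
Step 3. [x - 3 = -5] -3 is outermost — add 3 both sides, so sub: x = -2.

Answer: x ∈ {-2}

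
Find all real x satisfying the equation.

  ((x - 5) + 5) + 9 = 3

Step 1. [((x - 5) + 5) + 9 = 3] peel the +9: subtract 9 from each side. So sub: (x - 5) + 5 = -6.
Step 2. [(x - 5) + 5 = -6] peel the +5: subtract 5 from each side ⇒ sub: x - 5 = -11.
Step 3. [x - 5 = -11] add 5: x sits inside (… - 5) ⇒ sub: x = -6.

Answer: x ∈ {-6}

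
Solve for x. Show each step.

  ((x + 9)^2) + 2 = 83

Step 1. [((x + 9)^2) + 2 = 83] 2 comes off first (subtract 2), so sub: (x + 9)^2 = 81.
Step 2. [(x + 9)^2 = 81] LHS squared, RHS 81 ≥ 0: apply √ (±) ⇒ sqrt: x + 9 = 9 or -9.
Step 3. [x + 9 = 9 or -9] peel the +9: subtract 9 from each side ⇒ sub: x = 0 or -18.

Answer: x ∈ {-18, 0}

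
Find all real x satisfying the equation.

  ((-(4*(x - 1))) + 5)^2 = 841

Step 1. [((-(4*(x - 1))) + 5)^2 = 841] LHS squared, RHS 841 ≥ 0: apply √ (±) ⇒ sqrt: (-(4*(x - 1))) + 5 = 29 or -29.
Step 2. [(-(4*(x - 1))) + 5 = 29 or -29] the outer +5 inverts by subtracting 5, so sub: -(4*(x - 1)) = 24 or -34.
Step 3. [-(4*(x - 1)) = 24 or -34] LHS negated; negate both sides. So neg: 4*(x - 1) = -24 or 34.
Step 4. [4*(x - 1) = -24 or 34] leading coefficient 4: divide by 4. So div: x - 1 = -6 or 17/2.
Step 5. [x - 1 = -6 or 17/2] add 1: x sits inside (… - 1). So sub: x = -5 or 19/2.

Answer: x ∈ {-5, 19/2}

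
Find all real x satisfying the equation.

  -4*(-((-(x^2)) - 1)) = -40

Step 1. [-4*(-((-(x^2)) - 1)) = -40] LHS = -4·(…); ÷-4 both sides ⇒ div: -((-(x^2)) - 1) = 10.
Step 2. [-((-(x^2)) - 1) = 10] LHS negated; negate both sides ⇒ neg: (-(x^2)) - 1 = -10.
Step 3. [(-(x^2)) - 1 = -10] the outer -1 inverts by adding 1 ⇒ sub: -(x^2) = -9.
Step 4. [-(x^2) = -9] flip signs both sides, so neg: x^2 = 9.
Step 5. [x^2 = 9] LHS squared, RHS 9 ≥ 0: apply √ (±) ⇒ sqrt: x = 3 or -3.

Answer: x ∈ {-3, 3}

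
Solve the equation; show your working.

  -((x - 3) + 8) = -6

Step 1. [-((x - 3) + 8) = -6] LHS negated; negate both sides, so neg: (x - 3) + 8 = 6.
Step 2. [(x - 3) + 8 = 6] peel the +8: subtract 8 from each side, so sub: x - 3 = -2.
Step 3. [x - 3 = -2] the outer -3 inverts by adding 3. So sub: x = 1.

Answer: x ∈ {1}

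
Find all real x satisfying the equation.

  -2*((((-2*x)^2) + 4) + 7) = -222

Step 1. [-2*((((-2*x)^2) + 4) + 7) = -222] -2 out front; divide by -2. So div: (((-2*x)^2) + 4) + 7 = 111.
Step 2. [(((-2*x)^2) + 4) + 7 = 111] peel the +7: subtract 7 from each side. So sub: ((-2*x)^2) + 4 = 104.
Step 3. [((-2*x)^2) + 4 = 104] peel the +4: subtract 4 from each side. So sub: (-2*x)^2 = 100.
Step 4. [(-2*x)^2 = 100] √ both sides: 100 ≥ 0 gives two branches. So sqrt: -2*x = 10 or -10.
Step 5. [-2*x = 10 or -10] divide by the outer -2, so div: x = -5 or 5.

Answer: x ∈ {-5, 5}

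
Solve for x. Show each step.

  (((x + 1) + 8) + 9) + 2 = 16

Step 1. [(((x + 1) + 8) + 9) + 2 = 16] peel the +2: subtract 2 from each side ⇒ sub: ((x + 1) + 8) + 9 = 14.
Step 2. [((x + 1) + 8) + 9 = 14] the outer +9 inverts by subtracting 9, so sub: (x + 1) + 8 = 5.
Step 3. [(x + 1) + 8 = 5] 8 comes off first (subtract 8), so sub: x + 1 = -3.
Step 4. [x + 1 = -3] peel the +1: subtract 1 from each side. So sub: x = -4.

Answer: x ∈ {-4}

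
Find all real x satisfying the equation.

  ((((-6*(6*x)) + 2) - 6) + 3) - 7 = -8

Step 1. [((((-6*(6*x)) + 2) - 6) + 3) - 7 = -8] the outer -7 inverts by adding 7, so sub: (((-6*(6*x)) + 2) - 6) + 3 = -1.
Step 2. [(((-6*(6*x)) + 2) - 6) + 3 = -1] +3 is outermost — subtract 3 both sides ⇒ sub: ((-6*(6*x)) + 2) - 6 = -4.
Step 3. [((-6*(6*x)) + 2) - 6 = -4] the outer -6 inverts by adding 6. So sub: (-6*(6*x)) + 2 = 2.
Step 4. [(-6*(6*x)) + 2 = 2] subtract 2: x sits inside (… + 2) ⇒ sub: -6*(6*x) = 0.
Step 5. [-6*(6*x) = 0] -6·(inner) — divide through by -6. So div: 6*x = 0.
Step 6. [6*x = 0] divide by the outer 6. So div: x = 0.

Answer: x ∈ {0}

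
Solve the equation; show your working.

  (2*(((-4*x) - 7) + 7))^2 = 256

Step 1. [(2*(((-4*x) - 7) + 7))^2 = 256] LHS squared, RHS 256 ≥ 0: apply √ (±) ⇒ sqrt: 2*(((-4*x) - 7) + 7) = 16 or -16.
Step 2. [2*(((-4*x) - 7) + 7) = 16 or -16] LHS = 2·(…); ÷2 both sides, so div: ((-4*x) - 7) + 7 = 8 or -8.
Step 3. [((-4*x) - 7) + 7 = 8 or -8] +7 is outermost — subtract 7 both sides, so sub: (-4*x) - 7 = 1 or -15.
Step 4. [(-4*x) - 7 = 1 or -15] peel the -7: add 7 from each side. So sub: -4*x = 8 or -8.
Step 5. [-4*x = 8 or -8] -4·(inner) — divide through by -4. So div: x = -2 or 2.

Answer: x ∈ {-2, 2}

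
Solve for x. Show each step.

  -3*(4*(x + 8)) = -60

Step 1. [-3*(4*(x + 8)) = -60] leading coefficient -3: divide by -3. So div: 4*(x + 8) = 20.
Step 2. [4*(x + 8) = 20] divide by the outer 4. So div: x + 8 = 5.
Step 3. [x + 8 = 5] 8 comes off first (subtract 8), so sub: x = -3.

Answer: x ∈ {-3}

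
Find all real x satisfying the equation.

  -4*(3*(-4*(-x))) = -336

Step 1. [-4*(3*(-4*(-x))) = -336] divide by the outer -4 ⇒ div: 3*(-4*(-x)) = 84.
Step 2. [3*(-4*(-x)) = 84] 3·(inner) — divide through by 3 ⇒ div: -4*(-x) = 28.
Step 3. [-4*(-x) = 28] -4 out front; divide by -4, so div: -x = -7.
Step 4. [-x = -7] flip signs both sides ⇒ neg: x = 7.

Answer: x ∈ {7}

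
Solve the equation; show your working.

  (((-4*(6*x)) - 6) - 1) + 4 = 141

Step 1. [(((-4*(6*x)) - 6) - 1) + 4 = 141] 4 comes off first (subtract 4). So sub: ((-4*(6*x)) - 6) - 1 = 137.
Step 2. [((-4*(6*x)) - 6) - 1 = 137] 1 comes off first (add 1), so sub: (-4*(6*x)) - 6 = 138.
Step 3. [(-4*(6*x)) - 6 = 138] -6 is outermost — add 6 both sides, so sub: -4*(6*x) = 144.
Step 4. [-4*(6*x) = 144] LHS = -4·(…); ÷-4 both sides. So div: 6*x = -36.
Step 5. [6*x = -36] leading coefficient 6: divide by 6. So div: x = -6.

Answer: x ∈ {-6}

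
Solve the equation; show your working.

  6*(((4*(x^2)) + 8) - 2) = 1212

Step 1. [6*(((4*(x^2)) + 8) - 2) = 1212] divide by the outer 6, so div: ((4*(x^2)) + 8) - 2 = 202.
Step 2. [((4*(x^2)) + 8) - 2 = 202] add 2: x sits inside (… - 2), so sub: (4*(x^2)) + 8 = 204.
Step 3. [(4*(x^2)) + 8 = 204] common factor 4 (LHS and 204) — divide through. So factor: (x^2) + 2 = 51.
Step 4. [(x^2) + 2 = 51] the outer +2 inverts by subtracting 2, so sub: x^2 = 49.
Step 5. [x^2 = 49] LHS squared, RHS 49 ≥ 0: apply √ (±), so sqrt: x = 7 or -7.

Answer: x ∈ {-7, 7}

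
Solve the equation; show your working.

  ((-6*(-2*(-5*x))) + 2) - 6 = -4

Step 1. [((-6*(-2*(-5*x))) + 2) - 6 = -4] add 6: x sits inside (… - 6) ⇒ sub: (-6*(-2*(-5*x))) + 2 = 2.
Step 2. [(-6*(-2*(-5*x))) + 2 = 2] 2 comes off first (subtract 2), so sub: -6*(-2*(-5*x)) = 0.
Step 3. [-6*(-2*(-5*x)) = 0] -6 out front; divide by -6, so div: -2*(-5*x) = 0.
Step 4. [-2*(-5*x) = 0] -2 out front; divide by -2, so div: -5*x = 0.
Step 5. [-5*x = 0] leading coefficient -5: divide by -5 ⇒ div: x = 0.

Answer: x ∈ {0}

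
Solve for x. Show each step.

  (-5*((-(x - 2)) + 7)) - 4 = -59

Step 1. [(-5*((-(x - 2)) + 7)) - 4 = -59] 4 comes off first (add 4) ⇒ sub: -5*((-(x - 2)) + 7) = -55.
Step 2. [-5*((-(x - 2)) + 7) = -55] -5·(inner) — divide through by -5. So div: (-(x - 2)) + 7 = 11.
Step 3. [(-(x - 2)) + 7 = 11] 7 comes off first (subtract 7) ⇒ sub: -(x - 2) = 4.
Step 4. [-(x - 2) = 4] LHS negated; negate both sides ⇒ neg: x - 2 = -4.
Step 5. [x - 2 = -4] -2 is outermost — add 2 both sides ⇒ sub: x = -2.

Answer: x ∈ {-2}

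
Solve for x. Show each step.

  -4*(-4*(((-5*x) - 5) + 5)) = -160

Step 1. [-4*(-4*(((-5*x) - 5) + 5)) = -160] divide by the outer -4. So div: -4*(((-5*x) - 5) + 5) = 40.
Step 2. [-4*(((-5*x) - 5) + 5) = 40] leading coefficient -4: divide by -4, so div: ((-5*x) - 5) + 5 = -10.
Step 3. [((-5*x) - 5) + 5 = -10] subtract 5: x sits inside (… + 5), so sub: (-5*x) - 5 = -15.
Step 4. [(-5*x) - 5 = -15] 5 comes off first (add 5) ⇒ sub: -5*x = -10.
Step 5. [-5*x = -10] -5 out front; divide by -5. So div: x = 2.

Answer: x ∈ {2}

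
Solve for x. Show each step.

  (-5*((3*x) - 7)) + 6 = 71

Step 1. [(-5*((3*x) - 7)) + 6 = 71] +6 is outermost — subtract 6 both sides, so sub: -5*((3*x) - 7) = 65.
Step 2. [-5*((3*x) - 7) = 65] leading coefficient -5: divide by -5 ⇒ div: (3*x) - 7 = -13.
Step 3. [(3*x) - 7 = -13] -7 is outermost — add 7 both sides ⇒ sub: 3*x = -6.
Step 4. [3*x = -6] leading coefficient 3: divide by 3, so div: x = -2.

Answer: x ∈ {-2}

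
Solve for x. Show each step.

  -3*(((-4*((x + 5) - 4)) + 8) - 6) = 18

Step 1. [-3*(((-4*((x + 5) - 4)) + 8) - 6) = 18] -3 out front; divide by -3 ⇒ div: ((-4*((x + 5) - 4)) + 8) - 6 = -6.
Step 2. [((-4*((x + 5) - 4)) + 8) - 6 = -6] peel the -6: add 6 from each side, so sub: (-4*((x + 5) - 4)) + 8 = 0.
Step 3. [(-4*((x + 5) - 4)) + 8 = 0] peel the +8: subtract 8 from each side, so sub: -4*((x + 5) - 4) = -8.
Step 4. [-4*((x + 5) - 4) = -8] LHS = -4·(…); ÷-4 both sides ⇒ div: (x + 5) - 4 = 2.
Step 5. [(x + 5) - 4 = 2] -4 is outermost — add 4 both sides ⇒ sub: x + 5 = 6.
Step 6. [x + 5 = 6] the outer +5 inverts by subtracting 5 ⇒ sub: x = 1.

Answer: x ∈ {1}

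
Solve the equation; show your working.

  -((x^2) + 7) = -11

Step 1. [-((x^2) + 7) = -11] LHS negated; negate both sides. So neg: (x^2) + 7 = 11.
Step 2. [(x^2) + 7 = 11] 7 comes off first (subtract 7), so sub: x^2 = 4.
Step 3. [x^2 = 4] √ both sides: 4 ≥ 0 gives two branches, so sqrt: x = 2 or -2.

Answer: x ∈ {-2, 2}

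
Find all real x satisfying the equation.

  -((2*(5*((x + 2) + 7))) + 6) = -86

Step 1. [-((2*(5*((x + 2) + 7))) + 6) = -86] flip signs both sides ⇒ neg: (2*(5*((x + 2) + 7))) + 6 = 86.
Step 2. [(2*(5*((x + 2) + 7))) + 6 = 86] 2 | LHS and 2 | 86: pull 2 out ⇒ factor: (5*((x + 2) + 7)) + 3 = 43.
Step 3. [(5*((x + 2) + 7)) + 3 = 43] peel the +3: subtract 3 from each side, so sub: 5*((x + 2) + 7) = 40.
Step 4. [5*((x + 2) + 7) = 40] divide by the outer 5, so div: (x + 2) + 7 = 8.
Step 5. [(x + 2) + 7 = 8] subtract 7: x sits inside (… + 7), so sub: x + 2 = 1.
Step 6. [x + 2 = 1] +2 is outermost — subtract 2 both sides. So sub: x = -1.

Answer: x ∈ {-1}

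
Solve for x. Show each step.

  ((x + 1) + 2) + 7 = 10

Step 1. [((x + 1) + 2) + 7 = 10] subtract 7: x sits inside (… + 7) ⇒ sub: (x + 1) + 2 = 3.
Step 2. [(x + 1) + 2 = 3] 2 comes off first (subtract 2) ⇒ sub: x + 1 = 1.
Step 3. [x + 1 = 1] 1 comes off first (subtract 1) ⇒ sub: x = 0.

Answer: x ∈ {0}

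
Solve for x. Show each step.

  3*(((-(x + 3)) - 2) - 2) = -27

Step 1. [3*(((-(x + 3)) - 2) - 2) = -27] LHS = 3·(…); ÷3 both sides ⇒ div: ((-(x + 3)) - 2) - 2 = -9.
Step 2. [((-(x + 3)) - 2) - 2 = -9] add 2: x sits inside (… - 2). So sub: (-(x + 3)) - 2 = -7.
Step 3. [(-(x + 3)) - 2 = -7] the outer -2 inverts by adding 2. So sub: -(x + 3) = -5.
Step 4. [-(x + 3) = -5] leading − — multiply by −1, so neg: x + 3 = 5.
Step 5. [x + 3 = 5] +3 is outermost — subtract 3 both sides ⇒ sub: x = 2.

Answer: x ∈ {2}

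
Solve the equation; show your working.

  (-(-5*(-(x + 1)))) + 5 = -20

Step 1. [(-(-5*(-(x + 1)))) + 5 = -20] subtract 5: x sits inside (… + 5). So sub: -(-5*(-(x + 1))) = -25.
Step 2. [-(-5*(-(x + 1))) = -25] leading − — multiply by −1. So neg: -5*(-(x + 1)) = 25.
Step 3. [-5*(-(x + 1)) = 25] divide by the outer -5. So div: -(x + 1) = -5.
Step 4. [-(x + 1) = -5] LHS negated; negate both sides ⇒ neg: x + 1 = 5.
Step 5. [x + 1 = 5] +1 is outermost — subtract 1 both sides, so sub: x = 4.

Answer: x ∈ {4}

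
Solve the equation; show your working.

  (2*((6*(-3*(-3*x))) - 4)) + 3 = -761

Step 1. [(2*((6*(-3*(-3*x))) - 4)) + 3 = -761] 3 comes off first (subtract 3) ⇒ sub: 2*((6*(-3*(-3*x))) - 4) = -764.
Step 2. [2*((6*(-3*(-3*x))) - 4) = -764] divide by the outer 2 ⇒ div: (6*(-3*(-3*x))) - 4 = -382.
Step 3. [(6*(-3*(-3*x))) - 4 = -382] 4 comes off first (add 4), so sub: 6*(-3*(-3*x)) = -378.
Step 4. [6*(-3*(-3*x)) = -378] 6 out front; divide by 6. So div: -3*(-3*x) = -63.
Step 5. [-3*(-3*x) = -63] divide by the outer -3. So div: -3*x = 21.
Step 6. [-3*x = 21] LHS = -3·(…); ÷-3 both sides ⇒ div: x = -7.

Answer: x ∈ {-7}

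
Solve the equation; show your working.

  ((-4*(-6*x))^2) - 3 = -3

Step 1. [((-4*(-6*x))^2) - 3 = -3] peel the -3: add 3 from each side. So sub: (-4*(-6*x))^2 = 0.
Step 2. [(-4*(-6*x))^2 = 0] √ both sides: 0 ≥ 0 gives two branches ⇒ sqrt: -4*(-6*x) = 0.
Step 3. [-4*(-6*x) = 0] divide by the outer -4. So div: -6*x = 0.
Step 4. [-6*x = 0] divide by the outer -6, so div: x = 0.

Answer: x ∈ {0}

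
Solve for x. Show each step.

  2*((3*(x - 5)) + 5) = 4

Step 1. [2*((3*(x - 5)) + 5) = 4] LHS = 2·(…); ÷2 both sides ⇒ div: (3*(x - 5)) + 5 = 2.
Step 2. [(3*(x - 5)) + 5 = 2] peel the +5: subtract 5 from each side, so sub: 3*(x - 5) = -3.
Step 3. [3*(x - 5) = -3] leading coefficient 3: divide by 3. So div: x - 5 = -1.
Step 4. [x - 5 = -1] peel the -5: add 5 from each side, so sub: x = 4.

Answer: x ∈ {4}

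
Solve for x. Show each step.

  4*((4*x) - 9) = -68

Step 1. [4*((4*x) - 9) = -68] 4 out front; divide by 4. So div: (4*x) - 9 = -17.
Step 2. [(4*x) - 9 = -17] add 9: x sits inside (… - 9). So sub: 4*x = -8.
Step 3. [4*x = -8] 4 out front; divide by 4. So div: x = -2.

Answer: x ∈ {-2}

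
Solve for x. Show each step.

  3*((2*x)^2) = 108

Step 1. [3*((2*x)^2) = 108] 3·(inner) — divide through by 3. So div: (2*x)^2 = 36.
Step 2. [(2*x)^2 = 36] LHS squared, RHS 36 ≥ 0: apply √ (±) ⇒ sqrt: 2*x = 6 or -6.
Step 3. [2*x = 6 or -6] leading coefficient 2: divide by 2 ⇒ div: x = 3 or -3.

Answer: x ∈ {-3, 3}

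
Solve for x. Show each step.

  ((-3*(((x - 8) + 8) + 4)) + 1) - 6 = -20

Step 1. [((-3*(((x - 8) + 8) + 4)) + 1) - 6 = -20] 6 comes off first (add 6) ⇒ sub: (-3*(((x - 8) + 8) + 4)) + 1 = -14.
Step 2. [(-3*(((x - 8) + 8) + 4)) + 1 = -14] peel the +1: subtract 1 from each side ⇒ sub: -3*(((x - 8) + 8) + 4) = -15.
Step 3. [-3*(((x - 8) + 8) + 4) = -15] -3 out front; divide by -3 ⇒ div: ((x - 8) + 8) + 4 = 5.
Step 4. [((x - 8) + 8) + 4 = 5] 4 comes off first (subtract 4) ⇒ sub: (x - 8) + 8 = 1.
Step 5. [(x - 8) + 8 = 1] +8 is outermost — subtract 8 both sides ⇒ sub: x - 8 = -7.
Step 6. [x - 8 = -7] peel the -8: add 8 from each side. So sub: x = 1.

Answer: x ∈ {1}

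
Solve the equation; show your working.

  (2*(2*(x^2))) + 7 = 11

Step 1. [(2*(2*(x^2))) + 7 = 11] peel the +7: subtract 7 from each side, so sub: 2*(2*(x^2)) = 4.
Step 2. [2*(2*(x^2)) = 4] 2·(inner) — divide through by 2 ⇒ div: 2*(x^2) = 2.
Step 3. [2*(x^2) = 2] 2 out front; divide by 2 ⇒ div: x^2 = 1.
Step 4. [x^2 = 1] √ both sides: 1 ≥ 0 gives two branches ⇒ sqrt: x = 1 or -1.

Answer: x ∈ {-1, 1}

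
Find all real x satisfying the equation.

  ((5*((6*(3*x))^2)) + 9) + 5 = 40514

Step 1. [((5*((6*(3*x))^2)) + 9) + 5 = 40514] +5 is outermost — subtract 5 both sides. So sub: (5*((6*(3*x))^2)) + 9 = 40509.
Step 2. [(5*((6*(3*x))^2)) + 9 = 40509] 9 comes off first (subtract 9), so sub: 5*((6*(3*x))^2) = 40500.
Step 3. [5*((6*(3*x))^2) = 40500] 5·(inner) — divide through by 5, so div: (6*(3*x))^2 = 8100.
Step 4. [(6*(3*x))^2 = 8100] LHS squared, RHS 8100 ≥ 0: apply √ (±). So sqrt: 6*(3*x) = 90 or -90.
Step 5. [6*(3*x) = 90 or -90] 6·(inner) — divide through by 6. So div: 3*x = 15 or -15.
Step 6. [3*x = 15 or -15] leading coefficient 3: divide by 3, so div: x = 5 or -5.

Answer: x ∈ {-5, 5}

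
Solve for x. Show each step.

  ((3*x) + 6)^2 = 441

Step 1. [((3*x) + 6)^2 = 441] √ both sides: 441 ≥ 0 gives two branches ⇒ sqrt: (3*x) + 6 = 21 or -21.
Step 2. [(3*x) + 6 = 21 or -21] common factor 3 (LHS and 21 or -21) — divide through ⇒ factor: x + 2 = 7 or -7.
Step 3. [x + 2 = 7 or -7] subtract 2: x sits inside (… + 2) ⇒ sub: x = 5 or -9.

Answer: x ∈ {-9, 5}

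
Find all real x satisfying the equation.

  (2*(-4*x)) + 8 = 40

Step 1. [(2*(-4*x)) + 8 = 40] 2 divides every term; factor it out. So factor: (-4*x) + 4 = 20.
Step 2. [(-4*x) + 4 = 20] peel the +4: subtract 4 from each side. So sub: -4*x = 16.
Step 3. [-4*x = 16] leading coefficient -4: divide by -4 ⇒ div: x = -4.

Answer: x ∈ {-4}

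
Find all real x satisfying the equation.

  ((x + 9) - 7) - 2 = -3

Step 1. [((x + 9) - 7) - 2 = -3] peel the -2: add 2 from each side, so sub: (x + 9) - 7 = -1.
Step 2. [(x + 9) - 7 = -1] -7 is outermost — add 7 both sides ⇒ sub: x + 9 = 6.
Step 3. [x + 9 = 6] the outer +9 inverts by subtracting 9, so sub: x = -3.

Answer: x ∈ {-3}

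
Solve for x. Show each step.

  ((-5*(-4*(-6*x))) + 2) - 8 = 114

Step 1. [((-5*(-4*(-6*x))) + 2) - 8 = 114] -8 is outermost — add 8 both sides ⇒ sub: (-5*(-4*(-6*x))) + 2 = 122.
Step 2. [(-5*(-4*(-6*x))) + 2 = 122] +2 is outermost — subtract 2 both sides ⇒ sub: -5*(-4*(-6*x)) = 120.
Step 3. [-5*(-4*(-6*x)) = 120] leading coefficient -5: divide by -5, so div: -4*(-6*x) = -24.
Step 4. [-4*(-6*x) = -24] leading coefficient -4: divide by -4. So div: -6*x = 6.
Step 5. [-6*x = 6] leading coefficient -6: divide by -6, so div: x = -1.

Answer: x ∈ {-1}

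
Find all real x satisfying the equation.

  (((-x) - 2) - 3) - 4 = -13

Step 1. [(((-x) - 2) - 3) - 4 = -13] 4 comes off first (add 4), so sub: ((-x) - 2) - 3 = -9.
Step 2. [((-x) - 2) - 3 = -9] the outer -3 inverts by adding 3, so sub: (-x) - 2 = -6.
Step 3. [(-x) - 2 = -6] -2 is outermost — add 2 both sides, so sub: -x = -4.
Step 4. [-x = -4] flip signs both sides ⇒ neg: x = 4.

Answer: x ∈ {4}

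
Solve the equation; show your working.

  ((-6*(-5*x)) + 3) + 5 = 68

Step 1. [((-6*(-5*x)) + 3) + 5 = 68] +5 is outermost — subtract 5 both sides, so sub: (-6*(-5*x)) + 3 = 63.
Step 2. [(-6*(-5*x)) + 3 = 63] +3 is outermost — subtract 3 both sides ⇒ sub: -6*(-5*x) = 60.
Step 3. [-6*(-5*x) = 60] -6·(inner) — divide through by -6. So div: -5*x = -10.
Step 4. [-5*x = -10] -5 out front; divide by -5, so div: x = 2.

Answer: x ∈ {2}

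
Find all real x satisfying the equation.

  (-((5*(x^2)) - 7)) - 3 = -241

Step 1. [(-((5*(x^2)) - 7)) - 3 = -241] the outer -3 inverts by adding 3, so sub: -((5*(x^2)) - 7) = -238.
Step 2. [-((5*(x^2)) - 7) = -238] leading − — multiply by −1, so neg: (5*(x^2)) - 7 = 238.
Step 3. [(5*(x^2)) - 7 = 238] peel the -7: add 7 from each side, so sub: 5*(x^2) = 245.
Step 4. [5*(x^2) = 245] LHS = 5·(…); ÷5 both sides ⇒ div: x^2 = 49.
Step 5. [x^2 = 49] LHS squared, RHS 49 ≥ 0: apply √ (±) ⇒ sqrt: x = 7 or -7.

Answer: x ∈ {-7, 7}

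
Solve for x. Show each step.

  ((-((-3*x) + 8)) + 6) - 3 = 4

Step 1. [((-((-3*x) + 8)) + 6) - 3 = 4] the outer -3 inverts by adding 3. So sub: (-((-3*x) + 8)) + 6 = 7.
Step 2. [(-((-3*x) + 8)) + 6 = 7] the outer +6 inverts by subtracting 6. So sub: -((-3*x) + 8) = 1.
Step 3. [-((-3*x) + 8) = 1] LHS negated; negate both sides. So neg: (-3*x) + 8 = -1.
Step 4. [(-3*x) + 8 = -1] +8 is outermost — subtract 8 both sides ⇒ sub: -3*x = -9.
Step 5. [-3*x = -9] divide by the outer -3 ⇒ div: x = 3.

Answer: x ∈ {3}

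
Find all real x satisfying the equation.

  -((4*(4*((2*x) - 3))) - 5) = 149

Step 1. [-((4*(4*((2*x) - 3))) - 5) = 149] LHS negated; negate both sides, so neg: (4*(4*((2*x) - 3))) - 5 = -149.
Step 2. [(4*(4*((2*x) - 3))) - 5 = -149] peel the -5: add 5 from each side, so sub: 4*(4*((2*x) - 3)) = -144.
Step 3. [4*(4*((2*x) - 3)) = -144] divide by the outer 4. So div: 4*((2*x) - 3) = -36.
Step 4. [4*((2*x) - 3) = -36] LHS = 4·(…); ÷4 both sides, so div: (2*x) - 3 = -9.
Step 5. [(2*x) - 3 = -9] peel the -3: add 3 from each side, so sub: 2*x = -6.
Step 6. [2*x = -6] LHS = 2·(…); ÷2 both sides, so div: x = -3.

Answer: x ∈ {-3}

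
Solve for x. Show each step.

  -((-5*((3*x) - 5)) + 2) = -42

Step 1. [-((-5*((3*x) - 5)) + 2) = -42] flip signs both sides. So neg: (-5*((3*x) - 5)) + 2 = 42.
Step 2. [(-5*((3*x) - 5)) + 2 = 42] peel the +2: subtract 2 from each side. So sub: -5*((3*x) - 5) = 40.
Step 3. [-5*((3*x) - 5) = 40] LHS = -5·(…); ÷-5 both sides, so div: (3*x) - 5 = -8.
Step 4. [(3*x) - 5 = -8] add 5: x sits inside (… - 5). So sub: 3*x = -3.
Step 5. [3*x = -3] 3·(inner) — divide through by 3 ⇒ div: x = -1.

Answer: x ∈ {-1}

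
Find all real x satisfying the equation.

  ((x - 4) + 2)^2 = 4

Step 1. [((x - 4) + 2)^2 = 4] 4 ≥ 0, LHS is (·)² — take ±√, so sqrt: (x - 4) + 2 = 2 or -2.
Step 2. [(x - 4) + 2 = 2 or -2] +2 is outermost — subtract 2 both sides ⇒ sub: x - 4 = 0 or -4.
Step 3. [x - 4 = 0 or -4] the outer -4 inverts by adding 4 ⇒ sub: x = 4 or 0.

Answer: x ∈ {0, 4}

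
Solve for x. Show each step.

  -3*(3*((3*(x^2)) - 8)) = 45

Step 1. [-3*(3*((3*(x^2)) - 8)) = 45] -3 out front; divide by -3. So div: 3*((3*(x^2)) - 8) = -15.
Step 2. [3*((3*(x^2)) - 8) = -15] divide by the outer 3 ⇒ div: (3*(x^2)) - 8 = -5.
Step 3. [(3*(x^2)) - 8 = -5] 8 comes off first (add 8) ⇒ sub: 3*(x^2) = 3.
Step 4. [3*(x^2) = 3] divide by the outer 3. So div: x^2 = 1.
Step 5. [x^2 = 1] √ both sides: 1 ≥ 0 gives two branches ⇒ sqrt: x = 1 or -1.

Answer: x ∈ {-1, 1}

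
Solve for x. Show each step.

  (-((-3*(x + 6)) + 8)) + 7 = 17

Step 1. [(-((-3*(x + 6)) + 8)) + 7 = 17] the outer +7 inverts by subtracting 7. So sub: -((-3*(x + 6)) + 8) = 10.
Step 2. [-((-3*(x + 6)) + 8) = 10] LHS negated; negate both sides. So neg: (-3*(x + 6)) + 8 = -10.
Step 3. [(-3*(x + 6)) + 8 = -10] subtract 8: x sits inside (… + 8). So sub: -3*(x + 6) = -18.
Step 4. [-3*(x + 6) = -18] -3 out front; divide by -3. So div: x + 6 = 6.
Step 5. [x + 6 = 6] subtract 6: x sits inside (… + 6), so sub: x = 0.

Answer: x ∈ {0}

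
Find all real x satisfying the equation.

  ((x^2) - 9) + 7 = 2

Step 1. [((x^2) - 9) + 7 = 2] peel the +7: subtract 7 from each side ⇒ sub: (x^2) - 9 = -5.
Step 2. [(x^2) - 9 = -5] -9 is outermost — add 9 both sides ⇒ sub: x^2 = 4.
Step 3. [x^2 = 4] √ both sides: 4 ≥ 0 gives two branches ⇒ sqrt: x = 2 or -2.

Answer: x ∈ {-2, 2}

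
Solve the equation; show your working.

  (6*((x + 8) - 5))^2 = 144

Step 1. [(6*((x + 8) - 5))^2 = 144] 144 ≥ 0, LHS is (·)² — take ±√. So sqrt: 6*((x + 8) - 5) = 12 or -12.
Step 2. [6*((x + 8) - 5) = 12 or -12] 6·(inner) — divide through by 6, so div: (x + 8) - 5 = 2 or -2.
Step 3. [(x + 8) - 5 = 2 or -2] -5 is outermost — add 5 both sides, so sub: x + 8 = 7 or 3.
Step 4. [x + 8 = 7 or 3] 8 comes off first (subtract 8) ⇒ sub: x = -1 or -5.

Answer: x ∈ {-5, -1}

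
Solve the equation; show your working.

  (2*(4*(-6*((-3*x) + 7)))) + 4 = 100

Step 1. [(2*(4*(-6*((-3*x) + 7)))) + 4 = 100] +4 is outermost — subtract 4 both sides ⇒ sub: 2*(4*(-6*((-3*x) + 7))) = 96.
Step 2. [2*(4*(-6*((-3*x) + 7))) = 96] 2·(inner) — divide through by 2, so div: 4*(-6*((-3*x) + 7)) = 48.
Step 3. [4*(-6*((-3*x) + 7)) = 48] 4 out front; divide by 4. So div: -6*((-3*x) + 7) = 12.
Step 4. [-6*((-3*x) + 7) = 12] leading coefficient -6: divide by -6. So div: (-3*x) + 7 = -2.
Step 5. [(-3*x) + 7 = -2] peel the +7: subtract 7 from each side ⇒ sub: -3*x = -9.
Step 6. [-3*x = -9] divide by the outer -3, so div: x = 3.

Answer: x ∈ {3}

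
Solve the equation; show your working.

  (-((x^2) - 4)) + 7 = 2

Step 1. [(-((x^2) - 4)) + 7 = 2] +7 is outermost — subtract 7 both sides, so sub: -((x^2) - 4) = -5.
Step 2. [-((x^2) - 4) = -5] leading − — multiply by −1. So neg: (x^2) - 4 = 5.
Step 3. [(x^2) - 4 = 5] peel the -4: add 4 from each side. So sub: x^2 = 9.
Step 4. [x^2 = 9] LHS squared, RHS 9 ≥ 0: apply √ (±), so sqrt: x = 3 or -3.

Answer: x ∈ {-3, 3}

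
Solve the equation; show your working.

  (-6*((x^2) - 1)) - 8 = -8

Step 1. [(-6*((x^2) - 1)) - 8 = -8] 8 comes off first (add 8), so sub: -6*((x^2) - 1) = 0.
Step 2. [-6*((x^2) - 1) = 0] LHS = -6·(…); ÷-6 both sides. So div: (x^2) - 1 = 0.
Step 3. [(x^2) - 1 = 0] 1 comes off first (add 1) ⇒ sub: x^2 = 1.
Step 4. [x^2 = 1] √ both sides: 1 ≥ 0 gives two branches, so sqrt: x = 1 or -1.

Answer: x ∈ {-1, 1}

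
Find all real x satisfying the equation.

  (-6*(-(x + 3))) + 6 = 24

Step 1. [(-6*(-(x + 3))) + 6 = 24] -6 | LHS and -6 | 24: pull -6 out ⇒ factor: (-(x + 3)) - 1 = -4.
Step 2. [(-(x + 3)) - 1 = -4] add 1: x sits inside (… - 1), so sub: -(x + 3) = -3.
Step 3. [-(x + 3) = -3] flip signs both sides, so neg: x + 3 = 3.
Step 4. [x + 3 = 3] subtract 3: x sits inside (… + 3). So sub: x = 0.

Answer: x ∈ {0}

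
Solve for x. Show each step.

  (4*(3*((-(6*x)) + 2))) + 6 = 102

Step 1. [(4*(3*((-(6*x)) + 2))) + 6 = 102] +6 is outermost — subtract 6 both sides ⇒ sub: 4*(3*((-(6*x)) + 2)) = 96.
Step 2. [4*(3*((-(6*x)) + 2)) = 96] LHS = 4·(…); ÷4 both sides ⇒ div: 3*((-(6*x)) + 2) = 24.
Step 3. [3*((-(6*x)) + 2) = 24] leading coefficient 3: divide by 3 ⇒ div: (-(6*x)) + 2 = 8.
Step 4. [(-(6*x)) + 2 = 8] 2 comes off first (subtract 2), so sub: -(6*x) = 6.
Step 5. [-(6*x) = 6] leading − — multiply by −1, so neg: 6*x = -6.
Step 6. [6*x = -6] 6 out front; divide by 6 ⇒ div: x = -1.

Answer: x ∈ {-1}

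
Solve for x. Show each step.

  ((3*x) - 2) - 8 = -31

Step 1. [((3*x) - 2) - 8 = -31] add 8: x sits inside (… - 8), so sub: (3*x) - 2 = -23.
Step 2. [(3*x) - 2 = -23] peel the -2: add 2 from each side, so sub: 3*x = -21.
Step 3. [3*x = -21] 3 out front; divide by 3. So div: x = -7.

Answer: x ∈ {-7}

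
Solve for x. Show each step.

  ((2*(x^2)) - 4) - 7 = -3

Step 1. [((2*(x^2)) - 4) - 7 = -3] the outer -7 inverts by adding 7. So sub: (2*(x^2)) - 4 = 4.
Step 2. [(2*(x^2)) - 4 = 4] -4 is outermost — add 4 both sides, so sub: 2*(x^2) = 8.
Step 3. [2*(x^2) = 8] LHS = 2·(…); ÷2 both sides, so div: x^2 = 4.
Step 4. [x^2 = 4] √ both sides: 4 ≥ 0 gives two branches, so sqrt: x = 2 or -2.

Answer: x ∈ {-2, 2}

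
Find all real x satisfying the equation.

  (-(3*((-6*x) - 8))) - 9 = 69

Step 1. [(-(3*((-6*x) - 8))) - 9 = 69] the outer -9 inverts by adding 9. So sub: -(3*((-6*x) - 8)) = 78.
Step 2. [-(3*((-6*x) - 8)) = 78] LHS negated; negate both sides. So neg: 3*((-6*x) - 8) = -78.
Step 3. [3*((-6*x) - 8) = -78] divide by the outer 3. So div: (-6*x) - 8 = -26.
Step 4. [(-6*x) - 8 = -26] -8 is outermost — add 8 both sides, so sub: -6*x = -18.
Step 5. [-6*x = -18] leading coefficient -6: divide by -6 ⇒ div: x = 3.

Answer: x ∈ {3}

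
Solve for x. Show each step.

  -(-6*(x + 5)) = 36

Step 1. [-(-6*(x + 5)) = 36] LHS negated; negate both sides. So neg: -6*(x + 5) = -36.
Step 2. [-6*(x + 5) = -36] -6 out front; divide by -6 ⇒ div: x + 5 = 6.
Step 3. [x + 5 = 6] the outer +5 inverts by subtracting 5 ⇒ sub: x = 1.

Answer: x ∈ {1}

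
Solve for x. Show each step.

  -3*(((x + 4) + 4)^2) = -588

Step 1. [-3*(((x + 4) + 4)^2) = -588] leading coefficient -3: divide by -3 ⇒ div: ((x + 4) + 4)^2 = 196.
Step 2. [((x + 4) + 4)^2 = 196] LHS squared, RHS 196 ≥ 0: apply √ (±) ⇒ sqrt: (x + 4) + 4 = 14 or -14.
Step 3. [(x + 4) + 4 = 14 or -14] +4 is outermost — subtract 4 both sides. So sub: x + 4 = 10 or -18.
Step 4. [x + 4 = 10 or -18] the outer +4 inverts by subtracting 4, so sub: x = 6 or -22.

Answer: x ∈ {-22, 6}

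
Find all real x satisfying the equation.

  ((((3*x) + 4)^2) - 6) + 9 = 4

Step 1. [((((3*x) + 4)^2) - 6) + 9 = 4] subtract 9: x sits inside (… + 9). So sub: (((3*x) + 4)^2) - 6 = -5.
Step 2. [(((3*x) + 4)^2) - 6 = -5] -6 is outermost — add 6 both sides. So sub: ((3*x) + 4)^2 = 1.
Step 3. [((3*x) + 4)^2 = 1] LHS squared, RHS 1 ≥ 0: apply √ (±), so sqrt: (3*x) + 4 = 1 or -1.
Step 4. [(3*x) + 4 = 1 or -1] the outer +4 inverts by subtracting 4 ⇒ sub: 3*x = -3 or -5.
Step 5. [3*x = -3 or -5] LHS = 3·(…); ÷3 both sides, so div: x = -1 or -5/3.

Answer: x ∈ {-5/3, -1}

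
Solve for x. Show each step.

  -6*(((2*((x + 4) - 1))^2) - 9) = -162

Step 1. [-6*(((2*((x + 4) - 1))^2) - 9) = -162] LHS = -6·(…); ÷-6 both sides. So div: ((2*((x + 4) - 1))^2) - 9 = 27.
Step 2. [((2*((x + 4) - 1))^2) - 9 = 27] peel the -9: add 9 from each side, so sub: (2*((x + 4) - 1))^2 = 36.
Step 3. [(2*((x + 4) - 1))^2 = 36] LHS squared, RHS 36 ≥ 0: apply √ (±), so sqrt: 2*((x + 4) - 1) = 6 or -6.
Step 4. [2*((x + 4) - 1) = 6 or -6] divide by the outer 2 ⇒ div: (x + 4) - 1 = 3 or -3.
Step 5. [(x + 4) - 1 = 3 or -3] 1 comes off first (add 1) ⇒ sub: x + 4 = 4 or -2.
Step 6. [x + 4 = 4 or -2] +4 is outermost — subtract 4 both sides. So sub: x = 0 or -6.

Answer: x ∈ {-6, 0}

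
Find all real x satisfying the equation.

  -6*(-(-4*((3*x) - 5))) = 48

Step 1. [-6*(-(-4*((3*x) - 5))) = 48] divide by the outer -6 ⇒ div: -(-4*((3*x) - 5)) = -8.
Step 2. [-(-4*((3*x) - 5)) = -8] leading − — multiply by −1 ⇒ neg: -4*((3*x) - 5) = 8.
Step 3. [-4*((3*x) - 5) = 8] divide by the outer -4. So div: (3*x) - 5 = -2.
Step 4. [(3*x) - 5 = -2] -5 is outermost — add 5 both sides, so sub: 3*x = 3.
Step 5. [3*x = 3] leading coefficient 3: divide by 3 ⇒ div: x = 1.

Answer: x ∈ {1}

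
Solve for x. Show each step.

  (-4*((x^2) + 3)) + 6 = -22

Step 1. [(-4*((x^2) + 3)) + 6 = -22] the outer +6 inverts by subtracting 6. So sub: -4*((x^2) + 3) = -28.
Step 2. [-4*((x^2) + 3) = -28] leading coefficient -4: divide by -4 ⇒ div: (x^2) + 3 = 7.
Step 3. [(x^2) + 3 = 7] +3 is outermost — subtract 3 both sides, so sub: x^2 = 4.
Step 4. [x^2 = 4] √ both sides: 4 ≥ 0 gives two branches. So sqrt: x = 2 or -2.

Answer: x ∈ {-2, 2}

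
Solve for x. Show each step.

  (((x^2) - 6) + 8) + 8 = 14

Step 1. [(((x^2) - 6) + 8) + 8 = 14] peel the +8: subtract 8 from each side ⇒ sub: ((x^2) - 6) + 8 = 6.
Step 2. [((x^2) - 6) + 8 = 6] the outer +8 inverts by subtracting 8 ⇒ sub: (x^2) - 6 = -2.
Step 3. [(x^2) - 6 = -2] add 6: x sits inside (… - 6) ⇒ sub: x^2 = 4.
Step 4. [x^2 = 4] √ both sides: 4 ≥ 0 gives two branches ⇒ sqrt: x = 2 or -2.

Answer: x ∈ {-2, 2}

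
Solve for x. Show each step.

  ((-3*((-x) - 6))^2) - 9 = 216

Step 1. [((-3*((-x) - 6))^2) - 9 = 216] the outer -9 inverts by adding 9. So sub: (-3*((-x) - 6))^2 = 225.
Step 2. [(-3*((-x) - 6))^2 = 225] 225 ≥ 0, LHS is (·)² — take ±√ ⇒ sqrt: -3*((-x) - 6) = 15 or -15.
Step 3. [-3*((-x) - 6) = 15 or -15] LHS = -3·(…); ÷-3 both sides, so div: (-x) - 6 = -5 or 5.
Step 4. [(-x) - 6 = -5 or 5] peel the -6: add 6 from each side ⇒ sub: -x = 1 or 11.
Step 5. [-x = 1 or 11] LHS negated; negate both sides. So neg: x = -1 or -11.

Answer: x ∈ {-11, -1}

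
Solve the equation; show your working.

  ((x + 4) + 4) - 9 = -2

Step 1. [((x + 4) + 4) - 9 = -2] add 9: x sits inside (… - 9) ⇒ sub: (x + 4) + 4 = 7.
Step 2. [(x + 4) + 4 = 7] 4 comes off first (subtract 4). So sub: x + 4 = 3.
Step 3. [x + 4 = 3] 4 comes off first (subtract 4). So sub: x = -1.

Answer: x ∈ {-1}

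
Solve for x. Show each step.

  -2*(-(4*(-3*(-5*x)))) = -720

Step 1. [-2*(-(4*(-3*(-5*x)))) = -720] -2·(inner) — divide through by -2, so div: -(4*(-3*(-5*x))) = 360.
Step 2. [-(4*(-3*(-5*x))) = 360] LHS negated; negate both sides. So neg: 4*(-3*(-5*x)) = -360.
Step 3. [4*(-3*(-5*x)) = -360] LHS = 4·(…); ÷4 both sides, so div: -3*(-5*x) = -90.
Step 4. [-3*(-5*x) = -90] leading coefficient -3: divide by -3, so div: -5*x = 30.
Step 5. [-5*x = 30] -5·(inner) — divide through by -5. So div: x = -6.

Answer: x ∈ {-6}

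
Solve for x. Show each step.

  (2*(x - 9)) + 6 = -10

Step 1. [(2*(x - 9)) + 6 = -10] common factor 2 (LHS and -10) — divide through ⇒ factor: (x - 9) + 3 = -5.
Step 2. [(x - 9) + 3 = -5] subtract 3: x sits inside (… + 3) ⇒ sub: x - 9 = -8.
Step 3. [x - 9 = -8] the outer -9 inverts by adding 9 ⇒ sub: x = 1.

Answer: x ∈ {1}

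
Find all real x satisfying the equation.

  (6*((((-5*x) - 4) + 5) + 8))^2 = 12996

Step 1. [(6*((((-5*x) - 4) + 5) + 8))^2 = 12996] LHS squared, RHS 12996 ≥ 0: apply √ (±). So sqrt: 6*((((-5*x) - 4) + 5) + 8) = 114 or -114.
Step 2. [6*((((-5*x) - 4) + 5) + 8) = 114 or -114] 6·(inner) — divide through by 6 ⇒ div: (((-5*x) - 4) + 5) + 8 = 19 or -19.
Step 3. [(((-5*x) - 4) + 5) + 8 = 19 or -19] peel the +8: subtract 8 from each side, so sub: ((-5*x) - 4) + 5 = 11 or -27.
Step 4. [((-5*x) - 4) + 5 = 11 or -27] the outer +5 inverts by subtracting 5. So sub: (-5*x) - 4 = 6 or -32.
Step 5. [(-5*x) - 4 = 6 or -32] add 4: x sits inside (… - 4). So sub: -5*x = 10 or -28.
Step 6. [-5*x = 10 or -28] leading coefficient -5: divide by -5, so div: x = -2 or 28/5.

Answer: x ∈ {-2, 28/5}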